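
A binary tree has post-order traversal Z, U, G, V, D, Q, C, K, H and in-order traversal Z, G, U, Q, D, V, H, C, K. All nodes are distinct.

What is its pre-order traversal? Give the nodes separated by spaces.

H Q G Z U D V K C

The last element of post-order is the root; it splits in-order into left and right subtrees.
Root H: left subtree has 6 nodes {Z, G, U, Q, D, V}, right has 2 {C, K}.
  Root Q: left subtree has 3 nodes {Z, G, U}, right has 2 {D, V}.
    Root G: left subtree has 1 node {Z}, right has 1 {U}.
    Root D: left subtree has 0 nodes { }, right has 1 {V}.
  Root K: left subtree has 1 node {C}, right has 0 { }.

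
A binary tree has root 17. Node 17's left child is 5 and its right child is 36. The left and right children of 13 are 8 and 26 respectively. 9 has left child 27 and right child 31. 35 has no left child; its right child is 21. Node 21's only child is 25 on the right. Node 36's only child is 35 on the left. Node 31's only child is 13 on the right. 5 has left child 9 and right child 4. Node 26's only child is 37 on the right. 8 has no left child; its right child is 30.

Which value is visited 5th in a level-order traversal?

Level-order visits nodes level by level from the root, left to right within each level.
Level 0: 17
Level 1: 5, 36
Level 2: 9, 4, 35
Level 3: 27, 31, 21
Level 4: 13, 25
Level 5: 8, 26
Level 6: 30, 37
Full level-order sequence: 17, 5, 36, 9, 4, 35, 27, 31, 21, 13, 25, 8, 26, 30, 37.

4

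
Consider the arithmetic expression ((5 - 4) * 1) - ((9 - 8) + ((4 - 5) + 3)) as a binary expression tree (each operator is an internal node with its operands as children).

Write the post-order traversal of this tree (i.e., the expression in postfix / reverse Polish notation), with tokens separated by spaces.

5 4 - 1 * 9 8 - 4 5 - 3 + + -

Post-order on an expression tree gives postfix notation: for each operator, emit left operand, right operand, then the operator.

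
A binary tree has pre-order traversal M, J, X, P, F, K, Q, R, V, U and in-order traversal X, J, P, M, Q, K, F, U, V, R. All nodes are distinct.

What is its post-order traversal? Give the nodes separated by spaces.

X P J Q K U V R F M

The first element of pre-order is the root; it splits in-order into left and right subtrees.
Root M: left subtree has 3 nodes {X, J, P}, right has 6 {Q, K, F, U, V, R}.
  Root J: left subtree has 1 node {X}, right has 1 {P}.
  Root F: left subtree has 2 nodes {Q, K}, right has 3 {U, V, R}.
    Root K: left subtree has 1 node {Q}, right has 0 { }.
    Root R: left subtree has 2 nodes {U, V}, right has 0 { }.
      Root V: left subtree has 1 node {U}, right has 0 { }.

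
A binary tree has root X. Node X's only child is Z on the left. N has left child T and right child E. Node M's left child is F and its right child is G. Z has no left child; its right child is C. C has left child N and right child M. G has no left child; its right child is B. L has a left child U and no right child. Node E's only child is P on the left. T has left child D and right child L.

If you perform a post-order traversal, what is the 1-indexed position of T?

Post-order visits the left subtree, then the right subtree, then the node.
At X: go left to Z.
  At Z: no left child.
  At Z: go right to C.
    At C: go left to N.
      At N: go left to T.
        At T: go left to D.
          D is a leaf — visit D.
        At T: go right to L.
          At L: go left to U.
            U is a leaf — visit U.
          At L: no right child.
          Visit L.
        Visit T.
      At N: go right to E.
        At E: go left to P.
          P is a leaf — visit P.
        At E: no right child.
        Visit E.
      Visit N.
    At C: go right to M.
      At M: go left to F.
        F is a leaf — visit F.
      At M: go right to G.
        At G: no left child.
        At G: go right to B.
          B is a leaf — visit B.
        Visit G.
      Visit M.
    Visit C.
  Visit Z.
At X: no right child.
Visit X.
Full post-order sequence: D, U, L, T, P, E, N, F, B, G, M, C, Z, X.

4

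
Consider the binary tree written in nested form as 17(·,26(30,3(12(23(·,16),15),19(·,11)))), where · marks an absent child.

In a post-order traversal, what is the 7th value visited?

Post-order visits the left subtree, then the right subtree, then the node.
At 17: no left child.
At 17: go right to 26.
  At 26: go left to 30.
    30 is a leaf — visit 30.
  At 26: go right to 3.
    At 3: go left to 12.
      At 12: go left to 23.
        At 23: no left child.
        At 23: go right to 16.
          16 is a leaf — visit 16.
        Visit 23.
      At 12: go right to 15.
        15 is a leaf — visit 15.
      Visit 12.
    At 3: go right to 19.
      At 19: no left child.
      At 19: go right to 11.
        11 is a leaf — visit 11.
      Visit 19.
    Visit 3.
  Visit 26.
Visit 17.
Full post-order sequence: 30, 16, 23, 15, 12, 11, 19, 3, 26, 17.

19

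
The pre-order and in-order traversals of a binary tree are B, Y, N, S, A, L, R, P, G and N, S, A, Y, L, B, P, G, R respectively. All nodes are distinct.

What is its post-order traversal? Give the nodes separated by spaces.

A S N L Y G P R B

The first element of pre-order is the root; it splits in-order into left and right subtrees.
Root B: left subtree has 5 nodes {N, S, A, Y, L}, right has 3 {P, G, R}.
  Root Y: left subtree has 3 nodes {N, S, A}, right has 1 {L}.
    Root N: left subtree has 0 nodes { }, right has 2 {S, A}.
      Root S: left subtree has 0 nodes { }, right has 1 {A}.
  Root R: left subtree has 2 nodes {P, G}, right has 0 { }.
    Root P: left subtree has 0 nodes { }, right has 1 {G}.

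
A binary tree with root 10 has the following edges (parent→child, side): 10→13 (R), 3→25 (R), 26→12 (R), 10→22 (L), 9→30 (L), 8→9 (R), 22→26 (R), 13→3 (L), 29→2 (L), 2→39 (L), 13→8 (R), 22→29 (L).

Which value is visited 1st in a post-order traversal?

39

Post-order visits the left subtree, then the right subtree, then the node.
At 10: go left to 22.
  At 22: go left to 29.
    At 29: go left to 2.
      At 2: go left to 39.
        39 is a leaf — visit 39.
      At 2: no right child.
      Visit 2.
    At 29: no right child.
    Visit 29.
  At 22: go right to 26.
    At 26: no left child.
    At 26: go right to 12.
      12 is a leaf — visit 12.
    Visit 26.
  Visit 22.
At 10: go right to 13.
  At 13: go left to 3.
    At 3: no left child.
    At 3: go right to 25.
      25 is a leaf — visit 25.
    Visit 3.
  At 13: go right to 8.
    At 8: no left child.
    At 8: go right to 9.
      At 9: go left to 30.
        30 is a leaf — visit 30.
      At 9: no right child.
      Visit 9.
    Visit 8.
  Visit 13.
Visit 10.
Full post-order sequence: 39, 2, 29, 12, 26, 22, 25, 3, 30, 9, 8, 13, 10.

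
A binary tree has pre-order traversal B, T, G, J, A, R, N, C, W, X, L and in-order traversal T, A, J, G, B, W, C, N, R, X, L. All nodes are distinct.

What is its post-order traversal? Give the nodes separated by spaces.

The first element of pre-order is the root; it splits in-order into left and right subtrees.
Root B: left subtree has 4 nodes {T, A, J, G}, right has 6 {W, C, N, R, X, L}.
  Root T: left subtree has 0 nodes { }, right has 3 {A, J, G}.
    Root G: left subtree has 2 nodes {A, J}, right has 0 { }.
      Root J: left subtree has 1 node {A}, right has 0 { }.
  Root R: left subtree has 3 nodes {W, C, N}, right has 2 {X, L}.
    Root N: left subtree has 2 nodes {W, C}, right has 0 { }.
      Root C: left subtree has 1 node {W}, right has 0 { }.
    Root X: left subtree has 0 nodes { }, right has 1 {L}.

A J G T W C N L X R B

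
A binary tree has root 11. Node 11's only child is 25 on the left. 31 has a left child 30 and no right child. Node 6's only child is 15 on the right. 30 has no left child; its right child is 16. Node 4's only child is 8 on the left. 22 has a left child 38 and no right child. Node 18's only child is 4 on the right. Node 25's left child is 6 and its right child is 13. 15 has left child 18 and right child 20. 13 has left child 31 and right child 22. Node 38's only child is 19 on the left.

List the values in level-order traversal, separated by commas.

11, 25, 6, 13, 15, 31, 22, 18, 20, 30, 38, 4, 16, 19, 8

Level-order visits nodes level by level from the root, left to right within each level.
Level 0: 11
Level 1: 25
Level 2: 6, 13
Level 3: 15, 31, 22
Level 4: 18, 20, 30, 38
Level 5: 4, 16, 19
Level 6: 8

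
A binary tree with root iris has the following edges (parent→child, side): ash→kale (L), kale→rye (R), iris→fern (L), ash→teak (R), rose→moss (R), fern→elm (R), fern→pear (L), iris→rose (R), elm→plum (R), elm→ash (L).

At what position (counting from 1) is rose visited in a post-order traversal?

10

Post-order visits the left subtree, then the right subtree, then the node.
At iris: go left to fern.
  At fern: go left to pear.
    pear is a leaf — visit pear.
  At fern: go right to elm.
    At elm: go left to ash.
      At ash: go left to kale.
        At kale: no left child.
        At kale: go right to rye.
          rye is a leaf — visit rye.
        Visit kale.
      At ash: go right to teak.
        teak is a leaf — visit teak.
      Visit ash.
    At elm: go right to plum.
      plum is a leaf — visit plum.
    Visit elm.
  Visit fern.
At iris: go right to rose.
  At rose: no left child.
  At rose: go right to moss.
    moss is a leaf — visit moss.
  Visit rose.
Visit iris.
Full post-order sequence: pear, rye, kale, teak, ash, plum, elm, fern, moss, rose, iris.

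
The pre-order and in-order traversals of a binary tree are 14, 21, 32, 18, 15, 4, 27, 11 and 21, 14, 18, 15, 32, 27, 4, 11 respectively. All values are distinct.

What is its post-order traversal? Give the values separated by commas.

21, 15, 18, 27, 11, 4, 32, 14

The first element of pre-order is the root; it splits in-order into left and right subtrees.
Root 14: left subtree has 1 node {21}, right has 6 {18, 15, 32, 27, 4, 11}.
  Root 32: left subtree has 2 nodes {18, 15}, right has 3 {27, 4, 11}.
    Root 18: left subtree has 0 nodes { }, right has 1 {15}.
    Root 4: left subtree has 1 node {27}, right has 1 {11}.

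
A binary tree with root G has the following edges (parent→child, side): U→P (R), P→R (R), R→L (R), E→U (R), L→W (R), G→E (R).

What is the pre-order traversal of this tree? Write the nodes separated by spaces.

Pre-order visits the node, then its left subtree, then its right subtree.
Visit G.
At G: no left child.
At G: go right to E.
  Visit E.
  At E: no left child.
  At E: go right to U.
    Visit U.
    At U: no left child.
    At U: go right to P.
      Visit P.
      At P: no left child.
      At P: go right to R.
        Visit R.
        At R: no left child.
        At R: go right to L.
          Visit L.
          At L: no left child.
          At L: go right to W.
            W is a leaf — visit W.

G E U P R L W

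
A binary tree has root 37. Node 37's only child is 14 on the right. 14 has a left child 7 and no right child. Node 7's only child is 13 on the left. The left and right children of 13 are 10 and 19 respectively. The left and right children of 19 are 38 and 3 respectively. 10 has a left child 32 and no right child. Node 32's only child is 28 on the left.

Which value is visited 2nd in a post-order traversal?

32

Post-order visits the left subtree, then the right subtree, then the node.
At 37: no left child.
At 37: go right to 14.
  At 14: go left to 7.
    At 7: go left to 13.
      At 13: go left to 10.
        At 10: go left to 32.
          At 32: go left to 28.
            28 is a leaf — visit 28.
          At 32: no right child.
          Visit 32.
        At 10: no right child.
        Visit 10.
      At 13: go right to 19.
        At 19: go left to 38.
          38 is a leaf — visit 38.
        At 19: go right to 3.
          3 is a leaf — visit 3.
        Visit 19.
      Visit 13.
    At 7: no right child.
    Visit 7.
  At 14: no right child.
  Visit 14.
Visit 37.
Full post-order sequence: 28, 32, 10, 38, 3, 19, 13, 7, 14, 37.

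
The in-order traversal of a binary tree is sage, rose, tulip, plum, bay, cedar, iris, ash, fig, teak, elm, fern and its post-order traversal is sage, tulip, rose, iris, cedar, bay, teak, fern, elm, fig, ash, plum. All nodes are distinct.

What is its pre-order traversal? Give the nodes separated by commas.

plum, rose, sage, tulip, ash, bay, cedar, iris, fig, elm, teak, fern

The last element of post-order is the root; it splits in-order into left and right subtrees.
Root plum: left subtree has 3 nodes {sage, rose, tulip}, right has 8 {bay, cedar, iris, ash, fig, teak, elm, fern}.
  Root rose: left subtree has 1 node {sage}, right has 1 {tulip}.
  Root ash: left subtree has 3 nodes {bay, cedar, iris}, right has 4 {fig, teak, elm, fern}.
    Root bay: left subtree has 0 nodes { }, right has 2 {cedar, iris}.
      Root cedar: left subtree has 0 nodes { }, right has 1 {iris}.
    Root fig: left subtree has 0 nodes { }, right has 3 {teak, elm, fern}.
      Root elm: left subtree has 1 node {teak}, right has 1 {fern}.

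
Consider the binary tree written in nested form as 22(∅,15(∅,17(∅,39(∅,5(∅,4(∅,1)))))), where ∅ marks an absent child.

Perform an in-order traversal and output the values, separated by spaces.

22 15 17 39 5 4 1

In-order visits the left subtree, then the node, then the right subtree.
At 22: no left child.
Visit 22.
At 22: go right to 15.
  At 15: no left child.
  Visit 15.
  At 15: go right to 17.
    At 17: no left child.
    Visit 17.
    At 17: go right to 39.
      At 39: no left child.
      Visit 39.
      At 39: go right to 5.
        At 5: no left child.
        Visit 5.
        At 5: go right to 4.
          At 4: no left child.
          Visit 4.
          At 4: go right to 1.
            1 is a leaf — visit 1.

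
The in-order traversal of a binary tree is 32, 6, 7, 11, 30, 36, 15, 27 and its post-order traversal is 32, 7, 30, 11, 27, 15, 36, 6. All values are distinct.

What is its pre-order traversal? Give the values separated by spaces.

The last element of post-order is the root; it splits in-order into left and right subtrees.
Root 6: left subtree has 1 node {32}, right has 6 {7, 11, 30, 36, 15, 27}.
  Root 36: left subtree has 3 nodes {7, 11, 30}, right has 2 {15, 27}.
    Root 11: left subtree has 1 node {7}, right has 1 {30}.
    Root 15: left subtree has 0 nodes { }, right has 1 {27}.

6 32 36 11 7 30 15 27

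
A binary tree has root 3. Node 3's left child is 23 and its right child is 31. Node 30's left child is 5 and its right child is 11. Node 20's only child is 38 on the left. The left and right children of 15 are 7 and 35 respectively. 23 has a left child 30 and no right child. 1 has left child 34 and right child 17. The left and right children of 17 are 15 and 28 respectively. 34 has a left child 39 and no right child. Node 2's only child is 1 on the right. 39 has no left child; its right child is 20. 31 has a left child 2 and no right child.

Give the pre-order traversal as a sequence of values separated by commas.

3, 23, 30, 5, 11, 31, 2, 1, 34, 39, 20, 38, 17, 15, 7, 35, 28

Pre-order visits the node, then its left subtree, then its right subtree.
Visit 3.
At 3: go left to 23.
  Visit 23.
  At 23: go left to 30.
    Visit 30.
    At 30: go left to 5.
      5 is a leaf — visit 5.
    At 30: go right to 11.
      11 is a leaf — visit 11.
  At 23: no right child.
At 3: go right to 31.
  Visit 31.
  At 31: go left to 2.
    Visit 2.
    At 2: no left child.
    At 2: go right to 1.
      Visit 1.
      At 1: go left to 34.
        Visit 34.
        At 34: go left to 39.
          Visit 39.
          At 39: no left child.
          At 39: go right to 20.
            Visit 20.
            At 20: go left to 38.
              38 is a leaf — visit 38.
            At 20: no right child.
        At 34: no right child.
      At 1: go right to 17.
        Visit 17.
        At 17: go left to 15.
          Visit 15.
          At 15: go left to 7.
            7 is a leaf — visit 7.
          At 15: go right to 35.
            35 is a leaf — visit 35.
        At 17: go right to 28.
          28 is a leaf — visit 28.
  At 31: no right child.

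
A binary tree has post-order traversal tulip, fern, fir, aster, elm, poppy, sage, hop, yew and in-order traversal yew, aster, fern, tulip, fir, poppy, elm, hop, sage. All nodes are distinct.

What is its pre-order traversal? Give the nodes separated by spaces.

yew hop poppy aster fir fern tulip elm sage

The last element of post-order is the root; it splits in-order into left and right subtrees.
Root yew: left subtree has 0 nodes { }, right has 8 {aster, fern, tulip, fir, poppy, elm, hop, sage}.
  Root hop: left subtree has 6 nodes {aster, fern, tulip, fir, poppy, elm}, right has 1 {sage}.
    Root poppy: left subtree has 4 nodes {aster, fern, tulip, fir}, right has 1 {elm}.
      Root aster: left subtree has 0 nodes { }, right has 3 {fern, tulip, fir}.
        Root fir: left subtree has 2 nodes {fern, tulip}, right has 0 { }.
          Root fern: left subtree has 0 nodes { }, right has 1 {tulip}.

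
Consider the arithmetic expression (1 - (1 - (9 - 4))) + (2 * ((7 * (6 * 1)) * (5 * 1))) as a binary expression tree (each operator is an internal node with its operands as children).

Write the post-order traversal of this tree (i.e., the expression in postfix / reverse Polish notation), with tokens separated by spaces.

Post-order on an expression tree gives postfix notation: for each operator, emit left operand, right operand, then the operator.

1 1 9 4 - - - 2 7 6 1 * * 5 1 * * * +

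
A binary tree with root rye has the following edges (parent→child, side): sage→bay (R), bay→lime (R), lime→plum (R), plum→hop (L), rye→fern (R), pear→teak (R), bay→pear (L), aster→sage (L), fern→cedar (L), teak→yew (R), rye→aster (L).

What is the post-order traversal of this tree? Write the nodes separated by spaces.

yew teak pear hop plum lime bay sage aster cedar fern rye

Post-order visits the left subtree, then the right subtree, then the node.
At rye: go left to aster.
  At aster: go left to sage.
    At sage: no left child.
    At sage: go right to bay.
      At bay: go left to pear.
        At pear: no left child.
        At pear: go right to teak.
          At teak: no left child.
          At teak: go right to yew.
            yew is a leaf — visit yew.
          Visit teak.
        Visit pear.
      At bay: go right to lime.
        At lime: no left child.
        At lime: go right to plum.
          At plum: go left to hop.
            hop is a leaf — visit hop.
          At plum: no right child.
          Visit plum.
        Visit lime.
      Visit bay.
    Visit sage.
  At aster: no right child.
  Visit aster.
At rye: go right to fern.
  At fern: go left to cedar.
    cedar is a leaf — visit cedar.
  At fern: no right child.
  Visit fern.
Visit rye.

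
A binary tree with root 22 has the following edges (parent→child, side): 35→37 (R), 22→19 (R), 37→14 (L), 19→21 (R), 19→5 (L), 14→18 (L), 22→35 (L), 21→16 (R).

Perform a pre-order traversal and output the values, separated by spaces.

22 35 37 14 18 19 5 21 16

Pre-order visits the node, then its left subtree, then its right subtree.
Visit 22.
At 22: go left to 35.
  Visit 35.
  At 35: no left child.
  At 35: go right to 37.
    Visit 37.
    At 37: go left to 14.
      Visit 14.
      At 14: go left to 18.
        18 is a leaf — visit 18.
      At 14: no right child.
    At 37: no right child.
At 22: go right to 19.
  Visit 19.
  At 19: go left to 5.
    5 is a leaf — visit 5.
  At 19: go right to 21.
    Visit 21.
    At 21: no left child.
    At 21: go right to 16.
      16 is a leaf — visit 16.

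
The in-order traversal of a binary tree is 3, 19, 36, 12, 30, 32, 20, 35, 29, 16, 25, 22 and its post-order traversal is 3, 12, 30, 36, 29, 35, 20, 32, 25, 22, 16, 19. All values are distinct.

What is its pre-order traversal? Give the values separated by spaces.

The last element of post-order is the root; it splits in-order into left and right subtrees.
Root 19: left subtree has 1 node {3}, right has 10 {36, 12, 30, 32, 20, 35, 29, 16, 25, 22}.
  Root 16: left subtree has 7 nodes {36, 12, 30, 32, 20, 35, 29}, right has 2 {25, 22}.
    Root 32: left subtree has 3 nodes {36, 12, 30}, right has 3 {20, 35, 29}.
      Root 36: left subtree has 0 nodes { }, right has 2 {12, 30}.
        Root 30: left subtree has 1 node {12}, right has 0 { }.
      Root 20: left subtree has 0 nodes { }, right has 2 {35, 29}.
        Root 35: left subtree has 0 nodes { }, right has 1 {29}.
    Root 22: left subtree has 1 node {25}, right has 0 { }.

19 3 16 32 36 30 12 20 35 29 22 25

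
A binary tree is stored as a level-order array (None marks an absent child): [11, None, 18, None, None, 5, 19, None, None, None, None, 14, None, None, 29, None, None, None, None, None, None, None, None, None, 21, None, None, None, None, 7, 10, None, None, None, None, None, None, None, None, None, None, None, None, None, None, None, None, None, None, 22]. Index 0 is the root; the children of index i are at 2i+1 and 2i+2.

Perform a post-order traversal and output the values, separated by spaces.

22 21 14 5 7 10 29 19 18 11

Post-order visits the left subtree, then the right subtree, then the node.
At 11: no left child.
At 11: go right to 18.
  At 18: go left to 5.
    At 5: go left to 14.
      At 14: no left child.
      At 14: go right to 21.
        At 21: go left to 22.
          22 is a leaf — visit 22.
        At 21: no right child.
        Visit 21.
      Visit 14.
    At 5: no right child.
    Visit 5.
  At 18: go right to 19.
    At 19: no left child.
    At 19: go right to 29.
      At 29: go left to 7.
        7 is a leaf — visit 7.
      At 29: go right to 10.
        10 is a leaf — visit 10.
      Visit 29.
    Visit 19.
  Visit 18.
Visit 11.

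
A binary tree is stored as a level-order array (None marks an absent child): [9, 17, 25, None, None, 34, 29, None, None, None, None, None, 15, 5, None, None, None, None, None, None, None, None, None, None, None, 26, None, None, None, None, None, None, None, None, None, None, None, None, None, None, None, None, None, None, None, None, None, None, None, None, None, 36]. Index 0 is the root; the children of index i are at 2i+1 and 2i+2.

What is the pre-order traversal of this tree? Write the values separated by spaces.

Pre-order visits the node, then its left subtree, then its right subtree.
Visit 9.
At 9: go left to 17.
  17 is a leaf — visit 17.
At 9: go right to 25.
  Visit 25.
  At 25: go left to 34.
    Visit 34.
    At 34: no left child.
    At 34: go right to 15.
      Visit 15.
      At 15: go left to 26.
        Visit 26.
        At 26: go left to 36.
          36 is a leaf — visit 36.
        At 26: no right child.
      At 15: no right child.
  At 25: go right to 29.
    Visit 29.
    At 29: go left to 5.
      5 is a leaf — visit 5.
    At 29: no right child.

9 17 25 34 15 26 36 29 5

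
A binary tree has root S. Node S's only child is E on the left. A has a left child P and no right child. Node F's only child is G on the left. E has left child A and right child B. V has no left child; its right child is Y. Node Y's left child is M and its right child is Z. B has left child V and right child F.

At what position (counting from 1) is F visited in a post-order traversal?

8

Post-order visits the left subtree, then the right subtree, then the node.
At S: go left to E.
  At E: go left to A.
    At A: go left to P.
      P is a leaf — visit P.
    At A: no right child.
    Visit A.
  At E: go right to B.
    At B: go left to V.
      At V: no left child.
      At V: go right to Y.
        At Y: go left to M.
          M is a leaf — visit M.
        At Y: go right to Z.
          Z is a leaf — visit Z.
        Visit Y.
      Visit V.
    At B: go right to F.
      At F: go left to G.
        G is a leaf — visit G.
      At F: no right child.
      Visit F.
    Visit B.
  Visit E.
At S: no right child.
Visit S.
Full post-order sequence: P, A, M, Z, Y, V, G, F, B, E, S.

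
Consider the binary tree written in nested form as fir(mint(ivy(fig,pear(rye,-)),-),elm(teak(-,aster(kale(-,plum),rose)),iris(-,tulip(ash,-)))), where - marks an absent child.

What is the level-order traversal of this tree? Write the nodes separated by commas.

Level-order visits nodes level by level from the root, left to right within each level.
Level 0: fir
Level 1: mint, elm
Level 2: ivy, teak, iris
Level 3: fig, pear, aster, tulip
Level 4: rye, kale, rose, ash
Level 5: plum

fir, mint, elm, ivy, teak, iris, fig, pear, aster, tulip, rye, kale, rose, ash, plum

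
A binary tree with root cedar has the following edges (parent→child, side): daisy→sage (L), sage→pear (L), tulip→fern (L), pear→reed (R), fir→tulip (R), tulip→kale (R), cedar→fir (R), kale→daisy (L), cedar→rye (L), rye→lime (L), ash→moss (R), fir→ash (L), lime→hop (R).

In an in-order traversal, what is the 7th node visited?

In-order visits the left subtree, then the node, then the right subtree.
At cedar: go left to rye.
  At rye: go left to lime.
    At lime: no left child.
    Visit lime.
    At lime: go right to hop.
      hop is a leaf — visit hop.
  Visit rye.
  At rye: no right child.
Visit cedar.
At cedar: go right to fir.
  At fir: go left to ash.
    At ash: no left child.
    Visit ash.
    At ash: go right to moss.
      moss is a leaf — visit moss.
  Visit fir.
  At fir: go right to tulip.
    At tulip: go left to fern.
      fern is a leaf — visit fern.
    Visit tulip.
    At tulip: go right to kale.
      At kale: go left to daisy.
        At daisy: go left to sage.
          At sage: go left to pear.
            At pear: no left child.
            Visit pear.
            At pear: go right to reed.
              reed is a leaf — visit reed.
          Visit sage.
          At sage: no right child.
        Visit daisy.
        At daisy: no right child.
      Visit kale.
      At kale: no right child.
Full in-order sequence: lime, hop, rye, cedar, ash, moss, fir, fern, tulip, pear, reed, sage, daisy, kale.

fir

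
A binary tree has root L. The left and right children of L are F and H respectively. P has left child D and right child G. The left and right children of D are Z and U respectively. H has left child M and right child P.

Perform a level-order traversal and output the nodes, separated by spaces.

L F H M P D G Z U

Level-order visits nodes level by level from the root, left to right within each level.
Level 0: L
Level 1: F, H
Level 2: M, P
Level 3: D, G
Level 4: Z, U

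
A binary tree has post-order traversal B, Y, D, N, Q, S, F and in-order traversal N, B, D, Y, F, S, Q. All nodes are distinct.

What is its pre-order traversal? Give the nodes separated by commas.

The last element of post-order is the root; it splits in-order into left and right subtrees.
Root F: left subtree has 4 nodes {N, B, D, Y}, right has 2 {S, Q}.
  Root N: left subtree has 0 nodes { }, right has 3 {B, D, Y}.
    Root D: left subtree has 1 node {B}, right has 1 {Y}.
  Root S: left subtree has 0 nodes { }, right has 1 {Q}.

F, N, D, B, Y, S, Q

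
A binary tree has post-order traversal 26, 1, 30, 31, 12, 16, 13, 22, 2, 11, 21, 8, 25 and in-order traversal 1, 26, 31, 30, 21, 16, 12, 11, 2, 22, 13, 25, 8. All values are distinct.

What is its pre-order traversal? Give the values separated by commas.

The last element of post-order is the root; it splits in-order into left and right subtrees.
Root 25: left subtree has 11 nodes {1, 26, 31, 30, 21, 16, 12, 11, 2, 22, 13}, right has 1 {8}.
  Root 21: left subtree has 4 nodes {1, 26, 31, 30}, right has 6 {16, 12, 11, 2, 22, 13}.
    Root 31: left subtree has 2 nodes {1, 26}, right has 1 {30}.
      Root 1: left subtree has 0 nodes { }, right has 1 {26}.
    Root 11: left subtree has 2 nodes {16, 12}, right has 3 {2, 22, 13}.
      Root 16: left subtree has 0 nodes { }, right has 1 {12}.
      Root 2: left subtree has 0 nodes { }, right has 2 {22, 13}.
        Root 22: left subtree has 0 nodes { }, right has 1 {13}.

25, 21, 31, 1, 26, 30, 11, 16, 12, 2, 22, 13, 8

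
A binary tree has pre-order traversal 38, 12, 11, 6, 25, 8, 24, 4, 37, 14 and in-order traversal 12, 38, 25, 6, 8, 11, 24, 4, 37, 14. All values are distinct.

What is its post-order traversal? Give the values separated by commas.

12, 25, 8, 6, 14, 37, 4, 24, 11, 38

The first element of pre-order is the root; it splits in-order into left and right subtrees.
Root 38: left subtree has 1 node {12}, right has 8 {25, 6, 8, 11, 24, 4, 37, 14}.
  Root 11: left subtree has 3 nodes {25, 6, 8}, right has 4 {24, 4, 37, 14}.
    Root 6: left subtree has 1 node {25}, right has 1 {8}.
    Root 24: left subtree has 0 nodes { }, right has 3 {4, 37, 14}.
      Root 4: left subtree has 0 nodes { }, right has 2 {37, 14}.
        Root 37: left subtree has 0 nodes { }, right has 1 {14}.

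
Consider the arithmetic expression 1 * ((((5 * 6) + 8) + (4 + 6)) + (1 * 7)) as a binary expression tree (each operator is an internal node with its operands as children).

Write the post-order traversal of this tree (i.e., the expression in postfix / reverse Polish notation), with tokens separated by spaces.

Post-order on an expression tree gives postfix notation: for each operator, emit left operand, right operand, then the operator.

1 5 6 * 8 + 4 6 + + 1 7 * + *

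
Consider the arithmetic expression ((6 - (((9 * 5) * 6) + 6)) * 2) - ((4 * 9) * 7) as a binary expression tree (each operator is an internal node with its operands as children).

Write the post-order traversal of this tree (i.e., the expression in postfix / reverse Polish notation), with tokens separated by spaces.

Post-order on an expression tree gives postfix notation: for each operator, emit left operand, right operand, then the operator.

6 9 5 * 6 * 6 + - 2 * 4 9 * 7 * -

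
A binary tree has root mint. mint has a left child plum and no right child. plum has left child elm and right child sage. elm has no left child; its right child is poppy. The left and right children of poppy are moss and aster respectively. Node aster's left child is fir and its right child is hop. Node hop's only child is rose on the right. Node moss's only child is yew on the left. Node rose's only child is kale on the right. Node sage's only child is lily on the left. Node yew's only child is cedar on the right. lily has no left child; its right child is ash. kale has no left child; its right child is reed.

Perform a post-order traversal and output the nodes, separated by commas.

Post-order visits the left subtree, then the right subtree, then the node.
At mint: go left to plum.
  At plum: go left to elm.
    At elm: no left child.
    At elm: go right to poppy.
      At poppy: go left to moss.
        At moss: go left to yew.
          At yew: no left child.
          At yew: go right to cedar.
            cedar is a leaf — visit cedar.
          Visit yew.
        At moss: no right child.
        Visit moss.
      At poppy: go right to aster.
        At aster: go left to fir.
          fir is a leaf — visit fir.
        At aster: go right to hop.
          At hop: no left child.
          At hop: go right to rose.
            At rose: no left child.
            At rose: go right to kale.
              At kale: no left child.
              At kale: go right to reed.
                reed is a leaf — visit reed.
              Visit kale.
            Visit rose.
          Visit hop.
        Visit aster.
      Visit poppy.
    Visit elm.
  At plum: go right to sage.
    At sage: go left to lily.
      At lily: no left child.
      At lily: go right to ash.
        ash is a leaf — visit ash.
      Visit lily.
    At sage: no right child.
    Visit sage.
  Visit plum.
At mint: no right child.
Visit mint.

cedar, yew, moss, fir, reed, kale, rose, hop, aster, poppy, elm, ash, lily, sage, plum, mint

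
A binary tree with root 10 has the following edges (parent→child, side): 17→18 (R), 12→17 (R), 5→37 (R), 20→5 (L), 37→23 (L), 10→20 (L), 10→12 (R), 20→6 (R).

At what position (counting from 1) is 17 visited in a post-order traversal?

Post-order visits the left subtree, then the right subtree, then the node.
At 10: go left to 20.
  At 20: go left to 5.
    At 5: no left child.
    At 5: go right to 37.
      At 37: go left to 23.
        23 is a leaf — visit 23.
      At 37: no right child.
      Visit 37.
    Visit 5.
  At 20: go right to 6.
    6 is a leaf — visit 6.
  Visit 20.
At 10: go right to 12.
  At 12: no left child.
  At 12: go right to 17.
    At 17: no left child.
    At 17: go right to 18.
      18 is a leaf — visit 18.
    Visit 17.
  Visit 12.
Visit 10.
Full post-order sequence: 23, 37, 5, 6, 20, 18, 17, 12, 10.

7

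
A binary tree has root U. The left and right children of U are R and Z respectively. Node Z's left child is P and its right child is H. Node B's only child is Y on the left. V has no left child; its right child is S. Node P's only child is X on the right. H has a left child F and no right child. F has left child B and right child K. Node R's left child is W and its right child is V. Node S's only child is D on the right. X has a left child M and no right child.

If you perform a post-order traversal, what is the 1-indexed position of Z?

Post-order visits the left subtree, then the right subtree, then the node.
At U: go left to R.
  At R: go left to W.
    W is a leaf — visit W.
  At R: go right to V.
    At V: no left child.
    At V: go right to S.
      At S: no left child.
      At S: go right to D.
        D is a leaf — visit D.
      Visit S.
    Visit V.
  Visit R.
At U: go right to Z.
  At Z: go left to P.
    At P: no left child.
    At P: go right to X.
      At X: go left to M.
        M is a leaf — visit M.
      At X: no right child.
      Visit X.
    Visit P.
  At Z: go right to H.
    At H: go left to F.
      At F: go left to B.
        At B: go left to Y.
          Y is a leaf — visit Y.
        At B: no right child.
        Visit B.
      At F: go right to K.
        K is a leaf — visit K.
      Visit F.
    At H: no right child.
    Visit H.
  Visit Z.
Visit U.
Full post-order sequence: W, D, S, V, R, M, X, P, Y, B, K, F, H, Z, U.

14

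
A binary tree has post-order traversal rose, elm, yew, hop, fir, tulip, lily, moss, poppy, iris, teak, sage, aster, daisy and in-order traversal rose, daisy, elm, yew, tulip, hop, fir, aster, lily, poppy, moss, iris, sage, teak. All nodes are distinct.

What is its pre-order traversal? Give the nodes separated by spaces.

daisy rose aster tulip yew elm fir hop sage iris poppy lily moss teak

The last element of post-order is the root; it splits in-order into left and right subtrees.
Root daisy: left subtree has 1 node {rose}, right has 12 {elm, yew, tulip, hop, fir, aster, lily, poppy, moss, iris, sage, teak}.
  Root aster: left subtree has 5 nodes {elm, yew, tulip, hop, fir}, right has 6 {lily, poppy, moss, iris, sage, teak}.
    Root tulip: left subtree has 2 nodes {elm, yew}, right has 2 {hop, fir}.
      Root yew: left subtree has 1 node {elm}, right has 0 { }.
      Root fir: left subtree has 1 node {hop}, right has 0 { }.
    Root sage: left subtree has 4 nodes {lily, poppy, moss, iris}, right has 1 {teak}.
      Root iris: left subtree has 3 nodes {lily, poppy, moss}, right has 0 { }.
        Root poppy: left subtree has 1 node {lily}, right has 1 {moss}.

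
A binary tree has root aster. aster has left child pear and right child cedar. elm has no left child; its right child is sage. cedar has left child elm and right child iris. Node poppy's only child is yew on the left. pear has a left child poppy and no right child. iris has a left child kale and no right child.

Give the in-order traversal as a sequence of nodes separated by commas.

yew, poppy, pear, aster, elm, sage, cedar, kale, iris

In-order visits the left subtree, then the node, then the right subtree.
At aster: go left to pear.
  At pear: go left to poppy.
    At poppy: go left to yew.
      yew is a leaf — visit yew.
    Visit poppy.
    At poppy: no right child.
  Visit pear.
  At pear: no right child.
Visit aster.
At aster: go right to cedar.
  At cedar: go left to elm.
    At elm: no left child.
    Visit elm.
    At elm: go right to sage.
      sage is a leaf — visit sage.
  Visit cedar.
  At cedar: go right to iris.
    At iris: go left to kale.
      kale is a leaf — visit kale.
    Visit iris.
    At iris: no right child.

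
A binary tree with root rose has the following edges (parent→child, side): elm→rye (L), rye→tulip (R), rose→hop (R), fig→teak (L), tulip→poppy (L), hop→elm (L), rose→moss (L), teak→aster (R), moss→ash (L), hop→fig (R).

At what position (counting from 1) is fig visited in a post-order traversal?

9

Post-order visits the left subtree, then the right subtree, then the node.
At rose: go left to moss.
  At moss: go left to ash.
    ash is a leaf — visit ash.
  At moss: no right child.
  Visit moss.
At rose: go right to hop.
  At hop: go left to elm.
    At elm: go left to rye.
      At rye: no left child.
      At rye: go right to tulip.
        At tulip: go left to poppy.
          poppy is a leaf — visit poppy.
        At tulip: no right child.
        Visit tulip.
      Visit rye.
    At elm: no right child.
    Visit elm.
  At hop: go right to fig.
    At fig: go left to teak.
      At teak: no left child.
      At teak: go right to aster.
        aster is a leaf — visit aster.
      Visit teak.
    At fig: no right child.
    Visit fig.
  Visit hop.
Visit rose.
Full post-order sequence: ash, moss, poppy, tulip, rye, elm, aster, teak, fig, hop, rose.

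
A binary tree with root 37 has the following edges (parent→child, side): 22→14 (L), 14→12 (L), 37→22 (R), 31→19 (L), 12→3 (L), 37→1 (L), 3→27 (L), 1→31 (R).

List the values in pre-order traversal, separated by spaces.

37 1 31 19 22 14 12 3 27

Pre-order visits the node, then its left subtree, then its right subtree.
Visit 37.
At 37: go left to 1.
  Visit 1.
  At 1: no left child.
  At 1: go right to 31.
    Visit 31.
    At 31: go left to 19.
      19 is a leaf — visit 19.
    At 31: no right child.
At 37: go right to 22.
  Visit 22.
  At 22: go left to 14.
    Visit 14.
    At 14: go left to 12.
      Visit 12.
      At 12: go left to 3.
        Visit 3.
        At 3: go left to 27.
          27 is a leaf — visit 27.
        At 3: no right child.
      At 12: no right child.
    At 14: no right child.
  At 22: no right child.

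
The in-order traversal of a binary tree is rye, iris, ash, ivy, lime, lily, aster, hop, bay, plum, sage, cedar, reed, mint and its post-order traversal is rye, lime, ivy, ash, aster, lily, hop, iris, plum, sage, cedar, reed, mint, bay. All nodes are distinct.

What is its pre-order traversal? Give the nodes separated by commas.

The last element of post-order is the root; it splits in-order into left and right subtrees.
Root bay: left subtree has 8 nodes {rye, iris, ash, ivy, lime, lily, aster, hop}, right has 5 {plum, sage, cedar, reed, mint}.
  Root iris: left subtree has 1 node {rye}, right has 6 {ash, ivy, lime, lily, aster, hop}.
    Root hop: left subtree has 5 nodes {ash, ivy, lime, lily, aster}, right has 0 { }.
      Root lily: left subtree has 3 nodes {ash, ivy, lime}, right has 1 {aster}.
        Root ash: left subtree has 0 nodes { }, right has 2 {ivy, lime}.
          Root ivy: left subtree has 0 nodes { }, right has 1 {lime}.
  Root mint: left subtree has 4 nodes {plum, sage, cedar, reed}, right has 0 { }.
    Root reed: left subtree has 3 nodes {plum, sage, cedar}, right has 0 { }.
      Root cedar: left subtree has 2 nodes {plum, sage}, right has 0 { }.
        Root sage: left subtree has 1 node {plum}, right has 0 { }.

bay, iris, rye, hop, lily, ash, ivy, lime, aster, mint, reed, cedar, sage, plum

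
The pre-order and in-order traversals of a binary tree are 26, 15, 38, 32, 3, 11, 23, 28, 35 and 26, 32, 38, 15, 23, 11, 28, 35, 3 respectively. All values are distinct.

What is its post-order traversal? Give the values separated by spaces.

The first element of pre-order is the root; it splits in-order into left and right subtrees.
Root 26: left subtree has 0 nodes { }, right has 8 {32, 38, 15, 23, 11, 28, 35, 3}.
  Root 15: left subtree has 2 nodes {32, 38}, right has 5 {23, 11, 28, 35, 3}.
    Root 38: left subtree has 1 node {32}, right has 0 { }.
    Root 3: left subtree has 4 nodes {23, 11, 28, 35}, right has 0 { }.
      Root 11: left subtree has 1 node {23}, right has 2 {28, 35}.
        Root 28: left subtree has 0 nodes { }, right has 1 {35}.

32 38 23 35 28 11 3 15 26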